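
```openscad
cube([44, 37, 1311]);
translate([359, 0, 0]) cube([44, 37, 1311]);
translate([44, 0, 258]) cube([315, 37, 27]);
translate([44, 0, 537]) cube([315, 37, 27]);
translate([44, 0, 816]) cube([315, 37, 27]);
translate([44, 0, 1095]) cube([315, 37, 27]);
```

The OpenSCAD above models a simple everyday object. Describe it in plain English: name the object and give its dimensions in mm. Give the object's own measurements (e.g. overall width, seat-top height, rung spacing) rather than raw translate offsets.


A straight ladder. Two 44×37 mm vertical rails, 1311 mm tall, stand 403 mm apart (outside-to-outside) with their front faces coplanar on the −y side. 4 rungs, each 37 mm deep and 27 mm tall, span between the inner faces of the rails, front faces flush with the rails. The lowest rung's underside is at z = 258 mm and rungs are spaced 279 mm apart (underside to underside).


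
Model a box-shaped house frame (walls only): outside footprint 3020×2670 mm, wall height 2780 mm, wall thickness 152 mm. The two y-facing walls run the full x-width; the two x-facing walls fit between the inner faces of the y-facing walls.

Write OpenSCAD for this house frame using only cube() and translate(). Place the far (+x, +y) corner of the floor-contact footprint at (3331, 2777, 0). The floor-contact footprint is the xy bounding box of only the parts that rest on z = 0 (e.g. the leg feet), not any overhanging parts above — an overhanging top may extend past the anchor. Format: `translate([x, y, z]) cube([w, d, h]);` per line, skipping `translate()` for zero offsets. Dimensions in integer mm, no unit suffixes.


translate([311, 107, 0]) cube([3020, 152, 2780]);
translate([311, 2625, 0]) cube([3020, 152, 2780]);
translate([311, 259, 0]) cube([152, 2366, 2780]);
translate([3179, 259, 0]) cube([152, 2366, 2780]);


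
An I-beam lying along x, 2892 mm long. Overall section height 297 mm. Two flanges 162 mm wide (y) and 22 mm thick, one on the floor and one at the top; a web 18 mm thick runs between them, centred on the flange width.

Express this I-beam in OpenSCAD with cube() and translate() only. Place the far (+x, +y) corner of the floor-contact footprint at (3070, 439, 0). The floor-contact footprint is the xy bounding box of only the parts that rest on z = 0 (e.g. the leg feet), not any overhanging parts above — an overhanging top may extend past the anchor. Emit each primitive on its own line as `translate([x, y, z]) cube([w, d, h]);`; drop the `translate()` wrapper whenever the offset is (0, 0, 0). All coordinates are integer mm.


translate([178, 277, 0]) cube([2892, 162, 22]);
translate([178, 349, 22]) cube([2892, 18, 253]);
translate([178, 277, 275]) cube([2892, 162, 22]);


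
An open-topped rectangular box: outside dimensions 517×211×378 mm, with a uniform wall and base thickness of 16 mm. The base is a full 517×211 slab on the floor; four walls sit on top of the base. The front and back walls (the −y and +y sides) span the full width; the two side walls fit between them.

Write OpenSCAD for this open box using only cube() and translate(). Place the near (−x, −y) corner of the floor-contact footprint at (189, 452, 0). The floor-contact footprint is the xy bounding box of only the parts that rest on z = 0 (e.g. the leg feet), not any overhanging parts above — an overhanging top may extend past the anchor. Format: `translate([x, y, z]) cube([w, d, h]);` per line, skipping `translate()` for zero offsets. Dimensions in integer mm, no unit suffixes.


translate([189, 452, 0]) cube([517, 211, 16]);
translate([189, 452, 16]) cube([517, 16, 362]);
translate([189, 647, 16]) cube([517, 16, 362]);
translate([189, 468, 16]) cube([16, 179, 362]);
translate([690, 468, 16]) cube([16, 179, 362]);


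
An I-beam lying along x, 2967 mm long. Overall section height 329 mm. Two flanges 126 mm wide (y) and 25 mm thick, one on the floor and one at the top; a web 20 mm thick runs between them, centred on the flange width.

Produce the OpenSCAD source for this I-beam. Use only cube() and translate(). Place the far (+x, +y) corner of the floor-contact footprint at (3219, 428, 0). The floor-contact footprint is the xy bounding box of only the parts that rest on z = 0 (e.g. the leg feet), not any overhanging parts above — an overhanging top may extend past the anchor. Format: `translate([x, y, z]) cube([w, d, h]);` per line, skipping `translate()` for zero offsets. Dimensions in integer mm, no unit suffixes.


translate([252, 302, 0]) cube([2967, 126, 25]);
translate([252, 355, 25]) cube([2967, 20, 279]);
translate([252, 302, 304]) cube([2967, 126, 25]);


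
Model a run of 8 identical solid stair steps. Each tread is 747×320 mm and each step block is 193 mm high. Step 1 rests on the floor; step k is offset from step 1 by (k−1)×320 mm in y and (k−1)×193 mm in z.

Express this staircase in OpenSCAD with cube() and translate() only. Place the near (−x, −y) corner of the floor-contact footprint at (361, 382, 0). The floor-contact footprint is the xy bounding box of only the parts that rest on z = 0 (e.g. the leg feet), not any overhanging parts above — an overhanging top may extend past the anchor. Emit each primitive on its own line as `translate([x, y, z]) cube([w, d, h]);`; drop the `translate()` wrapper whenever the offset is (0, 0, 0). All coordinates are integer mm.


translate([361, 382, 0]) cube([747, 320, 193]);
translate([361, 702, 193]) cube([747, 320, 193]);
translate([361, 1022, 386]) cube([747, 320, 193]);
translate([361, 1342, 579]) cube([747, 320, 193]);
translate([361, 1662, 772]) cube([747, 320, 193]);
translate([361, 1982, 965]) cube([747, 320, 193]);
translate([361, 2302, 1158]) cube([747, 320, 193]);
translate([361, 2622, 1351]) cube([747, 320, 193]);


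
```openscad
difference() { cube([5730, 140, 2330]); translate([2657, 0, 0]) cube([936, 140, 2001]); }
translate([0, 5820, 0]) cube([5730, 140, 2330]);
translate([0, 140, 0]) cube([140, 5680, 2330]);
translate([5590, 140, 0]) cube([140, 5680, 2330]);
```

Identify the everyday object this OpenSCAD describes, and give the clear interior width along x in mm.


A single room. The interior width is 5450 mm.

Four walls enclosing a rectangle with a door in the front wall — a room. Outside width 5730 minus two 140 mm walls gives 5450 mm.


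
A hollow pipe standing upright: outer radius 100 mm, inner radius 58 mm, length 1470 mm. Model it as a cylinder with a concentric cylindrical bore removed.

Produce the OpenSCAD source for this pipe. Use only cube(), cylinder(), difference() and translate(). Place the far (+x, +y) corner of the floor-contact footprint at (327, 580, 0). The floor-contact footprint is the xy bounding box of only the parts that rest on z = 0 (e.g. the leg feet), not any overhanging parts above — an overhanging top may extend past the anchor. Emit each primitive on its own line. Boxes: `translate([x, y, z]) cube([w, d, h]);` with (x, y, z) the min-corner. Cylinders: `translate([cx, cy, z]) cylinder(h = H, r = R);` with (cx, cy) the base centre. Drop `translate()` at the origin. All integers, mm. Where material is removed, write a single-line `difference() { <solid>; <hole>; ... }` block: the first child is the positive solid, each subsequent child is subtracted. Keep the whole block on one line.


difference() { translate([227, 480, 0]) cylinder(h = 1470, r = 100); translate([227, 480, 0]) cylinder(h = 1470, r = 58); }


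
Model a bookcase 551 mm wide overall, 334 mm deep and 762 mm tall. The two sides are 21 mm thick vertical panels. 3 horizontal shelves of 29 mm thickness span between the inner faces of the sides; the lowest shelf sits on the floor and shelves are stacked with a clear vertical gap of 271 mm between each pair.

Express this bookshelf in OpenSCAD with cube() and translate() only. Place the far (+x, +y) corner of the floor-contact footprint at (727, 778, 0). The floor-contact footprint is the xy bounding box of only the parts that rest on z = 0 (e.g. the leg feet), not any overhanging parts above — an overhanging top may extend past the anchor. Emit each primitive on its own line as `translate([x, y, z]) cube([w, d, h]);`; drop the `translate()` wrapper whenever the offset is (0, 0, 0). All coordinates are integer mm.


translate([176, 444, 0]) cube([21, 334, 762]);
translate([706, 444, 0]) cube([21, 334, 762]);
translate([197, 444, 0]) cube([509, 334, 29]);
translate([197, 444, 300]) cube([509, 334, 29]);
translate([197, 444, 600]) cube([509, 334, 29]);


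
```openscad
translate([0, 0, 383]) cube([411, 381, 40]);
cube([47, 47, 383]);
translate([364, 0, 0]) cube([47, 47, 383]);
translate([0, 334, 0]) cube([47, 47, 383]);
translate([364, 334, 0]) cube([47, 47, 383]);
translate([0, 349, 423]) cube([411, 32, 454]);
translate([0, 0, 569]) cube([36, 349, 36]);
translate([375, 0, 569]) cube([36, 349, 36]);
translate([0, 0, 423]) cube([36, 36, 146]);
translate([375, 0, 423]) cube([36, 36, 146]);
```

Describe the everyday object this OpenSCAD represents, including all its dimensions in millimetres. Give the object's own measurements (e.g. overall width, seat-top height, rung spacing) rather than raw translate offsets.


A chair. The seat is a 411×381×40 mm slab with its top at z = 423 mm, on four 47×47 mm corner legs (flush with the seat edges, standing on z = 0). A flat backrest 32 mm thick, 454 mm tall, spans the full seat width and rises from the seat top along its +y edge, rear face flush with the rear of the seat. Two armrests of 36×36 mm section run along each side from the seat's front edge to the front of the backrest, top faces 182 mm above the seat top and outer faces flush with the seat's x-edges; a 36×36 mm post under the front of each armrest stands on the seat at the front corner.


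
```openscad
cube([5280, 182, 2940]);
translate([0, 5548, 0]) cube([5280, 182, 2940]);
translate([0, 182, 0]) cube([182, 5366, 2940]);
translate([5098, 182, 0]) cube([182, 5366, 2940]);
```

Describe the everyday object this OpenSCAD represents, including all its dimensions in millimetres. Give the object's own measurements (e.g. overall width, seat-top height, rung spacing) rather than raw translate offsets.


The wall frame of a small rectangular building: four walls, each 2940 mm tall and 182 mm thick, enclosing a footprint 5280 mm (x) by 5730 mm (y) outside-to-outside, with no floor or roof. The front and back walls (the −y and +y sides) span the full width; the two side walls fit between them.


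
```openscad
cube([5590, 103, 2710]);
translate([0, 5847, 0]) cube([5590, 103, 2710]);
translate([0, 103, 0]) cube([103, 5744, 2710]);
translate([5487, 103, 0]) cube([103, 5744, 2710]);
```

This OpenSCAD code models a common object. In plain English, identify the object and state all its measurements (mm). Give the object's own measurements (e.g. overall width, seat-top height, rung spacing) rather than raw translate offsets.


The wall frame of a small rectangular building: four walls, each 2710 mm tall and 103 mm thick, enclosing a footprint 5590 mm (x) by 5950 mm (y) outside-to-outside, with no floor or roof. The front and back walls (the −y and +y sides) span the full width; the two side walls fit between them.


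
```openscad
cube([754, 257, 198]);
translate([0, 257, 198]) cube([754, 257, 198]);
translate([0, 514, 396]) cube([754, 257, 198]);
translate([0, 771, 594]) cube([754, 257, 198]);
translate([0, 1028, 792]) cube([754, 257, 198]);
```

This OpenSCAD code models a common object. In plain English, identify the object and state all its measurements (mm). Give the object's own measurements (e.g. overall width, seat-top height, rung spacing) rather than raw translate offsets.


A straight staircase of 5 solid steps. Each step is 754 mm wide (x), 257 mm deep (y, the going) and 198 mm tall (the rise). The first step rests on the floor; each subsequent step sits one going further in +y and one rise higher in +z, directly behind and above the previous step with no overlap.


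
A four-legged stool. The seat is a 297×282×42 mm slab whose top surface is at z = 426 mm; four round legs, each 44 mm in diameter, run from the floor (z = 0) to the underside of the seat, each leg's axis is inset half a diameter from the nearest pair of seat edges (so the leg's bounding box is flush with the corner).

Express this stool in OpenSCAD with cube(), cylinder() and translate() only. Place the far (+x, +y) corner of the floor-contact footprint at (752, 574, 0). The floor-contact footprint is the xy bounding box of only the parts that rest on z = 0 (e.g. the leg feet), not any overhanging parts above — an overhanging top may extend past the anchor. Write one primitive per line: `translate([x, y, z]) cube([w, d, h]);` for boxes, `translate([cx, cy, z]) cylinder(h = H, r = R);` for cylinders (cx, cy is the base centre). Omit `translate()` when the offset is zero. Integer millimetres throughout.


// leg_h = 426 - 42 = 384
translate([455, 292, 384]) cube([297, 282, 42]);
translate([477, 314, 0]) cylinder(h = 384, r = 22);
translate([730, 314, 0]) cylinder(h = 384, r = 22);
translate([477, 552, 0]) cylinder(h = 384, r = 22);
translate([730, 552, 0]) cylinder(h = 384, r = 22);


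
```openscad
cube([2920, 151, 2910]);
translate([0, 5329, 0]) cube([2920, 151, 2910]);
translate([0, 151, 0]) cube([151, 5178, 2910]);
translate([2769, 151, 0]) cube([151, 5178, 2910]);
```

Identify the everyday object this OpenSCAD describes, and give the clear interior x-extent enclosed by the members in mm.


A house (or room) frame. The interior width is 2618 mm.

Four 2910 mm walls enclosing a rectangle with no floor or roof — a room or house frame. Outside width is 2920 mm and wall thickness is 151 mm, so the interior width is 2920 − 2 × 151 = 2618 mm.


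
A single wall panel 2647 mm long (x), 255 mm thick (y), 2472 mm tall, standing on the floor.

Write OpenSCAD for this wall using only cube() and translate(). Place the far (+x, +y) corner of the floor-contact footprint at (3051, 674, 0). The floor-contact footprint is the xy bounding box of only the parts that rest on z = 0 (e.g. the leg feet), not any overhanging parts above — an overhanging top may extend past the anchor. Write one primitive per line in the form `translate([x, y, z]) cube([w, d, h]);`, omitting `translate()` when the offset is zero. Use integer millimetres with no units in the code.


translate([404, 419, 0]) cube([2647, 255, 2472]);


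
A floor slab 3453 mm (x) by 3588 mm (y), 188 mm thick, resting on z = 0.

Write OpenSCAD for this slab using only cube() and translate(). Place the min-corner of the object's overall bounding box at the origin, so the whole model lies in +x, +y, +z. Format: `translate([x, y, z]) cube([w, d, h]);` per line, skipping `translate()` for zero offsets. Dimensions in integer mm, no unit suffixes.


cube([3453, 3588, 188]);


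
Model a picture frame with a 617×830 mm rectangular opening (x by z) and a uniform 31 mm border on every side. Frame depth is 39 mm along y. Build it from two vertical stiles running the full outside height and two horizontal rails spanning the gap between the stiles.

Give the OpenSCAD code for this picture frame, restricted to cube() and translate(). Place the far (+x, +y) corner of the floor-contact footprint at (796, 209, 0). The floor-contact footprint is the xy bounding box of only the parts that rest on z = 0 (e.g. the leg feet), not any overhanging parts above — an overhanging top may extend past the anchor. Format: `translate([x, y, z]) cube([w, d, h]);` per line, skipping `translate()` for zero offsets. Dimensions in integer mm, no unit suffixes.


translate([117, 170, 0]) cube([31, 39, 892]);
translate([765, 170, 0]) cube([31, 39, 892]);
translate([148, 170, 0]) cube([617, 39, 31]);
translate([148, 170, 861]) cube([617, 39, 31]);


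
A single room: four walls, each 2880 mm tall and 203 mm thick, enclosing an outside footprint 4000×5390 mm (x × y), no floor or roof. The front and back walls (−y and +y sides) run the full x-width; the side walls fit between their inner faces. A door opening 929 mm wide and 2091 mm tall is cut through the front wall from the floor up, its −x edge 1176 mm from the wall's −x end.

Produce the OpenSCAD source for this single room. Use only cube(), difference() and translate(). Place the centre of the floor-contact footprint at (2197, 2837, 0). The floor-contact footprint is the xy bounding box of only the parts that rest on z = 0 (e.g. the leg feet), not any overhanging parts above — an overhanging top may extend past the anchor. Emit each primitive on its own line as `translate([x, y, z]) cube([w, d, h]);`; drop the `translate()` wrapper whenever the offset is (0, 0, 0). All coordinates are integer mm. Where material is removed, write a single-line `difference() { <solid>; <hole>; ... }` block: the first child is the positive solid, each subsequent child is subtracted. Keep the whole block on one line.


difference() { translate([197, 142, 0]) cube([4000, 203, 2880]); translate([1373, 142, 0]) cube([929, 203, 2091]); }
translate([197, 5329, 0]) cube([4000, 203, 2880]);
translate([197, 345, 0]) cube([203, 4984, 2880]);
translate([3994, 345, 0]) cube([203, 4984, 2880]);


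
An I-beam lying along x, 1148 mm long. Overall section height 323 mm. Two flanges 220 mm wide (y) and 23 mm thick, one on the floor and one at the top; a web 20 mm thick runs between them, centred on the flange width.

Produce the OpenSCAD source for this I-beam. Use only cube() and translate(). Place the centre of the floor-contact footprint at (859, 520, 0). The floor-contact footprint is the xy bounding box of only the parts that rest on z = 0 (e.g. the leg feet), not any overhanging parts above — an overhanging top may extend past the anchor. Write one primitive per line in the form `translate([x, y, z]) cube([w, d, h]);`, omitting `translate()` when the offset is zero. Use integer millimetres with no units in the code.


translate([285, 410, 0]) cube([1148, 220, 23]);
translate([285, 510, 23]) cube([1148, 20, 277]);
translate([285, 410, 300]) cube([1148, 220, 23]);


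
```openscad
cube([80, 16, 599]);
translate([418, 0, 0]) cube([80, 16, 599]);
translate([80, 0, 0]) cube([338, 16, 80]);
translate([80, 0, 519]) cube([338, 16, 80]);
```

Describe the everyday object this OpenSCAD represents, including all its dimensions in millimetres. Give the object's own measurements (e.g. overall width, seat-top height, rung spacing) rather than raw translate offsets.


A rectangular picture frame lying in the x–z plane (depth along y). The opening is 338 mm wide (x) by 439 mm tall (z), surrounded by a border 80 mm wide on all four sides. The frame is 16 mm deep and is made of two full-height vertical stiles with two horizontal rails fitted between them.


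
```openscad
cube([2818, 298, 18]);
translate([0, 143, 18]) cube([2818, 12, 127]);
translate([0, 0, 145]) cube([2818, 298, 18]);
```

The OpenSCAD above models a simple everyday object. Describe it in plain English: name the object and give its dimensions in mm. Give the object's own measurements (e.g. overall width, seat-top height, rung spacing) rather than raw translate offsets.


An I-beam lying along x, 2818 mm long. Overall section height 163 mm. Two flanges 298 mm wide (y) and 18 mm thick, one on the floor and one at the top; a web 12 mm thick runs between them, centred on the flange width.


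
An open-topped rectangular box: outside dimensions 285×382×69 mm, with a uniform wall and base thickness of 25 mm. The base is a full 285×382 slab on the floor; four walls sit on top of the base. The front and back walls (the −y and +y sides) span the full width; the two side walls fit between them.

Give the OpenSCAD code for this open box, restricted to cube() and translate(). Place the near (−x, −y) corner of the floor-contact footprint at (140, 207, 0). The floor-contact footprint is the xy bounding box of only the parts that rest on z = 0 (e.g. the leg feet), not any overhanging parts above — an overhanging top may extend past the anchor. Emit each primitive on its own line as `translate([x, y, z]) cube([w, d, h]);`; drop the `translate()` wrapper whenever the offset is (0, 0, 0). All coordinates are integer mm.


translate([140, 207, 0]) cube([285, 382, 25]);
translate([140, 207, 25]) cube([285, 25, 44]);
translate([140, 564, 25]) cube([285, 25, 44]);
translate([140, 232, 25]) cube([25, 332, 44]);
translate([400, 232, 25]) cube([25, 332, 44]);


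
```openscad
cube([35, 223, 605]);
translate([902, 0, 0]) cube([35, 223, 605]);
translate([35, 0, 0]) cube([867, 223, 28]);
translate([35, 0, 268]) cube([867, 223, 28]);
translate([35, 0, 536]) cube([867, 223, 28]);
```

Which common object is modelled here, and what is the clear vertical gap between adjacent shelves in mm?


A bookshelf. The clear shelf gap is 240 mm.

Two tall side panels with 3 horizontal boards between them — a bookshelf. The first two shelf undersides are at z = 0 and z = 268; with shelf thickness 28, the clear gap is 268 − 0 − 28 = 240 mm.


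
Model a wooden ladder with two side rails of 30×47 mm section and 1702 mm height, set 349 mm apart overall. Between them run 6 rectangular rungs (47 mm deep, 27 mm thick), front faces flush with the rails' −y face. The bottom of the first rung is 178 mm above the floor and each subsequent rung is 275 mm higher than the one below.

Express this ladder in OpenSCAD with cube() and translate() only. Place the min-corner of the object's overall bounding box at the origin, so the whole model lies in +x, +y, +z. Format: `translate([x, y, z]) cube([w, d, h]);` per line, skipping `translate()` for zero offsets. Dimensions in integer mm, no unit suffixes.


cube([30, 47, 1702]);
translate([319, 0, 0]) cube([30, 47, 1702]);
translate([30, 0, 178]) cube([289, 47, 27]);
translate([30, 0, 453]) cube([289, 47, 27]);
translate([30, 0, 728]) cube([289, 47, 27]);
translate([30, 0, 1003]) cube([289, 47, 27]);
translate([30, 0, 1278]) cube([289, 47, 27]);
translate([30, 0, 1553]) cube([289, 47, 27]);


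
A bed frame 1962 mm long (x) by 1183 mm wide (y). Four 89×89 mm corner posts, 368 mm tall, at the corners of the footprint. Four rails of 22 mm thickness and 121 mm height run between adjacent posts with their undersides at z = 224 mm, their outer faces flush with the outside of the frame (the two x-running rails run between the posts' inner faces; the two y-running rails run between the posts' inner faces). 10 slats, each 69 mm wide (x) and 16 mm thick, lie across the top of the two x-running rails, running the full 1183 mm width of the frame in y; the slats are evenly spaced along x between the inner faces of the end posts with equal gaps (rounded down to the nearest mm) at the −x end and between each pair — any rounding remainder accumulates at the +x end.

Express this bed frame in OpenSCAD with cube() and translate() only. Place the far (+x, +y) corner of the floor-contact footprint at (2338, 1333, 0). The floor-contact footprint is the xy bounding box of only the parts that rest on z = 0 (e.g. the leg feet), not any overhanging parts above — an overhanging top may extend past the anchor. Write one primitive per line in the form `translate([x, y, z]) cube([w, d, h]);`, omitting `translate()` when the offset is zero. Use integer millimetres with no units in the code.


translate([376, 150, 0]) cube([89, 89, 368]);
translate([376, 1244, 0]) cube([89, 89, 368]);
translate([2249, 150, 0]) cube([89, 89, 368]);
translate([2249, 1244, 0]) cube([89, 89, 368]);
translate([465, 150, 224]) cube([1784, 22, 121]);
translate([465, 1311, 224]) cube([1784, 22, 121]);
translate([376, 239, 224]) cube([22, 1005, 121]);
translate([2316, 239, 224]) cube([22, 1005, 121]);
translate([564, 150, 345]) cube([69, 1183, 16]);
translate([732, 150, 345]) cube([69, 1183, 16]);
translate([900, 150, 345]) cube([69, 1183, 16]);
translate([1068, 150, 345]) cube([69, 1183, 16]);
translate([1236, 150, 345]) cube([69, 1183, 16]);
translate([1404, 150, 345]) cube([69, 1183, 16]);
translate([1572, 150, 345]) cube([69, 1183, 16]);
translate([1740, 150, 345]) cube([69, 1183, 16]);
translate([1908, 150, 345]) cube([69, 1183, 16]);
translate([2076, 150, 345]) cube([69, 1183, 16]);


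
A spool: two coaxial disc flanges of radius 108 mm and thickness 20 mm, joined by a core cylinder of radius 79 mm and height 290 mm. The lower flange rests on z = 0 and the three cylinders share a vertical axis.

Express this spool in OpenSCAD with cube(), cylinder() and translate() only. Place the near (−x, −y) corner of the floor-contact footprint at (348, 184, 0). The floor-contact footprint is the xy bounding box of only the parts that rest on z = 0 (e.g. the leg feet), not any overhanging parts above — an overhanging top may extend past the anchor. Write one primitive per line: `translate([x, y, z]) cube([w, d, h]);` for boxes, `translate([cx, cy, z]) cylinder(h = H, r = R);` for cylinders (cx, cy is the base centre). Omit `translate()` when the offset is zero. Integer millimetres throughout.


translate([456, 292, 0]) cylinder(h = 20, r = 108);
translate([456, 292, 20]) cylinder(h = 290, r = 79);
translate([456, 292, 310]) cylinder(h = 20, r = 108);


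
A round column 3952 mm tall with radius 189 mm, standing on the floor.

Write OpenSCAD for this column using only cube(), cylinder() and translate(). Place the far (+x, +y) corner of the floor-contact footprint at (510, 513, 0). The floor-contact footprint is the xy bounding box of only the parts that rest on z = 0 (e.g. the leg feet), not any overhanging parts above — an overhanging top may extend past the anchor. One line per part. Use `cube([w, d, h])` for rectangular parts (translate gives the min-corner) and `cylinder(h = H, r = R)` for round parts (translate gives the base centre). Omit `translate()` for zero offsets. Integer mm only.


translate([321, 324, 0]) cylinder(h = 3952, r = 189);


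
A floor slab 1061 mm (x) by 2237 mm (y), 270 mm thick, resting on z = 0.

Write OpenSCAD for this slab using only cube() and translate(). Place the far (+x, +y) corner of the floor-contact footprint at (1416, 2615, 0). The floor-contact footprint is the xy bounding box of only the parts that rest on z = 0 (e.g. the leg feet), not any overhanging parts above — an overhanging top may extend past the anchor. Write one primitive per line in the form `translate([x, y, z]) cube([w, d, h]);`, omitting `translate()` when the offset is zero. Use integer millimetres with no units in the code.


translate([355, 378, 0]) cube([1061, 2237, 270]);


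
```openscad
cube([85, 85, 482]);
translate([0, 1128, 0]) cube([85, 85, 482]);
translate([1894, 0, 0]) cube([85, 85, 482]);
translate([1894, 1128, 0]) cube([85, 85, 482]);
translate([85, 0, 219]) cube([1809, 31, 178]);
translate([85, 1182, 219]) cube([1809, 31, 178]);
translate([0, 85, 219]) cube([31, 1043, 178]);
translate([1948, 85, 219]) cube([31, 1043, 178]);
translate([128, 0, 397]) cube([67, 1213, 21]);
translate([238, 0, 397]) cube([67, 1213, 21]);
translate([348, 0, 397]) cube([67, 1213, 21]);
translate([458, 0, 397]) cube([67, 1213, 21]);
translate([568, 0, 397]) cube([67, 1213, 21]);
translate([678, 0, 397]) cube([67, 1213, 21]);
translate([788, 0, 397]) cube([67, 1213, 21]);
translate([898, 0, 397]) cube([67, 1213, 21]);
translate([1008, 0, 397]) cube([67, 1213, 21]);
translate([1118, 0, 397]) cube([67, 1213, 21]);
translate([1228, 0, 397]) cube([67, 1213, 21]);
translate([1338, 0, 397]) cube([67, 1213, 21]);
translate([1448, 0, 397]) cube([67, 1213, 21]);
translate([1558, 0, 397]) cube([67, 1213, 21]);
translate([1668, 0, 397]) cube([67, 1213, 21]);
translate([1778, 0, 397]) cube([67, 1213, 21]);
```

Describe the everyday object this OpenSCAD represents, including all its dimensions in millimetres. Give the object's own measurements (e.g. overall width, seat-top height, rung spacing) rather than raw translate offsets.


A bed frame 1979 mm long (x) by 1213 mm wide (y). Four 85×85 mm corner posts, 482 mm tall, at the corners of the footprint. Four rails of 31 mm thickness and 178 mm height run between adjacent posts with their undersides at z = 219 mm, their outer faces flush with the outside of the frame (the two x-running rails run between the posts' inner faces; the two y-running rails run between the posts' inner faces). 16 slats, each 67 mm wide (x) and 21 mm thick, lie across the top of the two x-running rails, running the full 1213 mm width of the frame in y; along x they sit between the end posts with a 43 mm gap after the −x posts and between neighbouring slats, leaving 49 mm before the +x posts.


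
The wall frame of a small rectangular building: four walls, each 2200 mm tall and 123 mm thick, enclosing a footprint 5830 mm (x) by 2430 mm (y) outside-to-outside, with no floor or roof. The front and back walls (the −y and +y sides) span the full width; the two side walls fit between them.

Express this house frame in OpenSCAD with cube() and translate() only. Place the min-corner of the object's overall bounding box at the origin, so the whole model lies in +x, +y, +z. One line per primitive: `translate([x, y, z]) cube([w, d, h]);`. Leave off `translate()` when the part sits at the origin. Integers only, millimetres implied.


cube([5830, 123, 2200]);
translate([0, 2307, 0]) cube([5830, 123, 2200]);
translate([0, 123, 0]) cube([123, 2184, 2200]);
translate([5707, 123, 0]) cube([123, 2184, 2200]);


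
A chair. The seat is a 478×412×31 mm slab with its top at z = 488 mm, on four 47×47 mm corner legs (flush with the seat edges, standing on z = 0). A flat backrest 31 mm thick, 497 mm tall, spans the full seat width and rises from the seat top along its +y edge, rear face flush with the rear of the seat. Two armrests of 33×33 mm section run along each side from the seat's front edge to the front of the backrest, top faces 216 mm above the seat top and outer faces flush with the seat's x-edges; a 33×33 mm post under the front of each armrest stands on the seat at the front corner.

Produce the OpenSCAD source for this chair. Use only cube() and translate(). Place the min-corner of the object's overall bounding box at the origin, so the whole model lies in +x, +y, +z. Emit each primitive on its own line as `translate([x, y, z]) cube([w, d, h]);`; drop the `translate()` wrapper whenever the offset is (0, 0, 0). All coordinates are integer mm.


// leg_h = 488 - 31 = 457
// arm post h = 216 - 33 = 183
translate([0, 0, 457]) cube([478, 412, 31]);
cube([47, 47, 457]);
translate([431, 0, 0]) cube([47, 47, 457]);
translate([0, 365, 0]) cube([47, 47, 457]);
translate([431, 365, 0]) cube([47, 47, 457]);
translate([0, 381, 488]) cube([478, 31, 497]);
translate([0, 0, 671]) cube([33, 381, 33]);
translate([445, 0, 671]) cube([33, 381, 33]);
translate([0, 0, 488]) cube([33, 33, 183]);
translate([445, 0, 488]) cube([33, 33, 183]);


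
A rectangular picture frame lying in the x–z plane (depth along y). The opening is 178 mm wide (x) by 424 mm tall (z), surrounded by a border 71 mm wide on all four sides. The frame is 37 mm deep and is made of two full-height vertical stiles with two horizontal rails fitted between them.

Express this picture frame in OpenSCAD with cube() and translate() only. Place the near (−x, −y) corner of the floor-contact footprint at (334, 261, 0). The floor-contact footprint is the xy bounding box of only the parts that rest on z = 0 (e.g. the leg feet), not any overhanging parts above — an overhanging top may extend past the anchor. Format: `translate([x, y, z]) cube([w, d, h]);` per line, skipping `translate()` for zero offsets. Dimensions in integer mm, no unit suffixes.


translate([334, 261, 0]) cube([71, 37, 566]);
translate([583, 261, 0]) cube([71, 37, 566]);
translate([405, 261, 0]) cube([178, 37, 71]);
translate([405, 261, 495]) cube([178, 37, 71]);


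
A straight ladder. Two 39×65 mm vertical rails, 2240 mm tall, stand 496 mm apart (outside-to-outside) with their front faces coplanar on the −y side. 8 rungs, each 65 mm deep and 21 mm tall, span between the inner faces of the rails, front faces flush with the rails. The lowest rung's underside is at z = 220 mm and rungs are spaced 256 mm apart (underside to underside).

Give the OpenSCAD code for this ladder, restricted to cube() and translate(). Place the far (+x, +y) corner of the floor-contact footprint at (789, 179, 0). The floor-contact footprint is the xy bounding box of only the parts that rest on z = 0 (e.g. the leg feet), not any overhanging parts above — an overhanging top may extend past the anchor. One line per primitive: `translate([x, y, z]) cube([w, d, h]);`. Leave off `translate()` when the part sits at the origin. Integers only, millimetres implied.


// rung span = 496 - 2*39 = 418
// rung[k] z = 220 + k*256
translate([293, 114, 0]) cube([39, 65, 2240]);
translate([750, 114, 0]) cube([39, 65, 2240]);
translate([332, 114, 220]) cube([418, 65, 21]);
translate([332, 114, 476]) cube([418, 65, 21]);
translate([332, 114, 732]) cube([418, 65, 21]);
translate([332, 114, 988]) cube([418, 65, 21]);
translate([332, 114, 1244]) cube([418, 65, 21]);
translate([332, 114, 1500]) cube([418, 65, 21]);
translate([332, 114, 1756]) cube([418, 65, 21]);
translate([332, 114, 2012]) cube([418, 65, 21]);


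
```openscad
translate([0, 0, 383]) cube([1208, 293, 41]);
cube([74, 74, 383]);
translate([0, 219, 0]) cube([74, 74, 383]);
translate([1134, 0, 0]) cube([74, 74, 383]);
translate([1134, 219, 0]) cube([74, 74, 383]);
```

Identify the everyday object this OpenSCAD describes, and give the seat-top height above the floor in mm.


A bench. The seat-top height is 424 mm.

A long slab on four corner posts — a bench. The slab sits at z = 383 with thickness 41, so the top is 383 + 41 = 424 mm.


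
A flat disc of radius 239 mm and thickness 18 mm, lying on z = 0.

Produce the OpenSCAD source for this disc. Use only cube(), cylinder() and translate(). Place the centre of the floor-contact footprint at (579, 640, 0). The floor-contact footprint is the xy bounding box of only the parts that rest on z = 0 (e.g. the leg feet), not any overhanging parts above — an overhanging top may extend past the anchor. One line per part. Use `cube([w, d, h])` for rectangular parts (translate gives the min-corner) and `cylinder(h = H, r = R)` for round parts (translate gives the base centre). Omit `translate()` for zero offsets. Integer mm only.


translate([579, 640, 0]) cylinder(h = 18, r = 239);


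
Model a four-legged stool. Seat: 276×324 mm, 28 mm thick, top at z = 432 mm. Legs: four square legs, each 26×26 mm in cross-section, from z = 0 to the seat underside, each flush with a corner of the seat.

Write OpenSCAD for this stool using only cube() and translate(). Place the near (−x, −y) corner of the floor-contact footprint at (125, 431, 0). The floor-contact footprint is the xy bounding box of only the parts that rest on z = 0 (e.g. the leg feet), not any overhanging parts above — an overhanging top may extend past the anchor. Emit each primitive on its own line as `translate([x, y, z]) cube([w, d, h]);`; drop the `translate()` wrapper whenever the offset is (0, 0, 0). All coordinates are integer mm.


translate([125, 431, 404]) cube([276, 324, 28]);
translate([125, 431, 0]) cube([26, 26, 404]);
translate([375, 431, 0]) cube([26, 26, 404]);
translate([125, 729, 0]) cube([26, 26, 404]);
translate([375, 729, 0]) cube([26, 26, 404]);


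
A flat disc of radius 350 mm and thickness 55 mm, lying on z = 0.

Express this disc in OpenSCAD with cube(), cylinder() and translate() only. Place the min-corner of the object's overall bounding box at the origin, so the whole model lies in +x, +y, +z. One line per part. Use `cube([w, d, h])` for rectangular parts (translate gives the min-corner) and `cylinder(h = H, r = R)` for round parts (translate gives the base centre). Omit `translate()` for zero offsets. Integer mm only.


translate([350, 350, 0]) cylinder(h = 55, r = 350);


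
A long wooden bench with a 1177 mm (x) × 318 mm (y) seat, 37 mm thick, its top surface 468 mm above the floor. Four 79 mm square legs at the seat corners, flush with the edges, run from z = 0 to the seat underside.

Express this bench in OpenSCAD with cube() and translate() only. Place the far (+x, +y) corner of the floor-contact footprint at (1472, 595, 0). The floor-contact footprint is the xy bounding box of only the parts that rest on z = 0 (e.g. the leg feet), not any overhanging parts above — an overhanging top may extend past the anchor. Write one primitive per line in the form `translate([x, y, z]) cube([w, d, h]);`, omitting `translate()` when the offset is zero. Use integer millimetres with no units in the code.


translate([295, 277, 431]) cube([1177, 318, 37]);
translate([295, 277, 0]) cube([79, 79, 431]);
translate([295, 516, 0]) cube([79, 79, 431]);
translate([1393, 277, 0]) cube([79, 79, 431]);
translate([1393, 516, 0]) cube([79, 79, 431]);


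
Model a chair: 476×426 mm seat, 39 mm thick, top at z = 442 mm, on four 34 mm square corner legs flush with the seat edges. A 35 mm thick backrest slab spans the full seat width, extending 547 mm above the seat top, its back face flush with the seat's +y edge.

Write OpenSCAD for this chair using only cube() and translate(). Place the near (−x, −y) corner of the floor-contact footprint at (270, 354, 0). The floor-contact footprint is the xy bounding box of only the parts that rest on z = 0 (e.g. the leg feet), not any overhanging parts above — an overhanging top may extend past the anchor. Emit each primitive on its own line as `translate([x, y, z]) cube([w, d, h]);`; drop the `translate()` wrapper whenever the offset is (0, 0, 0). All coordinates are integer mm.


// leg_h = 442 - 39 = 403
translate([270, 354, 403]) cube([476, 426, 39]);
translate([270, 354, 0]) cube([34, 34, 403]);
translate([712, 354, 0]) cube([34, 34, 403]);
translate([270, 746, 0]) cube([34, 34, 403]);
translate([712, 746, 0]) cube([34, 34, 403]);
translate([270, 745, 442]) cube([476, 35, 547]);


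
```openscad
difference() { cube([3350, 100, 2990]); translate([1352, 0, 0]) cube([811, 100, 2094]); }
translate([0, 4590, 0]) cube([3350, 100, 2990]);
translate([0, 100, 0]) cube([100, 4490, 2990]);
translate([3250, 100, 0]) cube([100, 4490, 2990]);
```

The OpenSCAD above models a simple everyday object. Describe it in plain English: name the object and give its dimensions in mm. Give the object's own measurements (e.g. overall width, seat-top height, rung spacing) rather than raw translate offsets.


A single room: four walls, each 2990 mm tall and 100 mm thick, enclosing an outside footprint 3350×4690 mm (x × y), no floor or roof. The front and back walls (−y and +y sides) run the full x-width; the side walls fit between their inner faces. A door opening 811 mm wide and 2094 mm tall is cut through the front wall from the floor up, its −x edge 1352 mm from the wall's −x end.


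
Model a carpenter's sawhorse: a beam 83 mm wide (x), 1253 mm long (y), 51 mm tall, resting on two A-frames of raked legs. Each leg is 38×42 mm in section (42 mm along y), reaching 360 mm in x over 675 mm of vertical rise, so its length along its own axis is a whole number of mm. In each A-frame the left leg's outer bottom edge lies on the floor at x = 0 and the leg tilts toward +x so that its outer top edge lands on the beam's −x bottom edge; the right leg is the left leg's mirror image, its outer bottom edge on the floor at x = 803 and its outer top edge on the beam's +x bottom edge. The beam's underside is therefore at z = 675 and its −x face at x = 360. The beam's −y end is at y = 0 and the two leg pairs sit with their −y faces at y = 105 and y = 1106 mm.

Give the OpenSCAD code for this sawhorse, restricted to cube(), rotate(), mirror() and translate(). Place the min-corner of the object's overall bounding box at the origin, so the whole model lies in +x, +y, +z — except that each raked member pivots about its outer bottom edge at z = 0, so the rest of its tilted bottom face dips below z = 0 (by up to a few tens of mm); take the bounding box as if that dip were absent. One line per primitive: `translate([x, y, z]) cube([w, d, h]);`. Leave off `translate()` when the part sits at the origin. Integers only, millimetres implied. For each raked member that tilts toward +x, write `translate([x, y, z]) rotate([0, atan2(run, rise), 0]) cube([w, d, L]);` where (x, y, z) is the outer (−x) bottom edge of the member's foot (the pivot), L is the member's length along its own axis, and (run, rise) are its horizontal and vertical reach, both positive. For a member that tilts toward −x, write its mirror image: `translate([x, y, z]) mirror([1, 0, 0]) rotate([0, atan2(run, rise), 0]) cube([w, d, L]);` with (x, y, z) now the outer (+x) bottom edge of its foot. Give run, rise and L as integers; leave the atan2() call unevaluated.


translate([360, 0, 675]) cube([83, 1253, 51]);
translate([0, 105, 0]) rotate([0, atan2(360, 675), 0]) cube([38, 42, 765]);
translate([803, 105, 0]) mirror([1, 0, 0]) rotate([0, atan2(360, 675), 0]) cube([38, 42, 765]);
translate([0, 1106, 0]) rotate([0, atan2(360, 675), 0]) cube([38, 42, 765]);
translate([803, 1106, 0]) mirror([1, 0, 0]) rotate([0, atan2(360, 675), 0]) cube([38, 42, 765]);
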